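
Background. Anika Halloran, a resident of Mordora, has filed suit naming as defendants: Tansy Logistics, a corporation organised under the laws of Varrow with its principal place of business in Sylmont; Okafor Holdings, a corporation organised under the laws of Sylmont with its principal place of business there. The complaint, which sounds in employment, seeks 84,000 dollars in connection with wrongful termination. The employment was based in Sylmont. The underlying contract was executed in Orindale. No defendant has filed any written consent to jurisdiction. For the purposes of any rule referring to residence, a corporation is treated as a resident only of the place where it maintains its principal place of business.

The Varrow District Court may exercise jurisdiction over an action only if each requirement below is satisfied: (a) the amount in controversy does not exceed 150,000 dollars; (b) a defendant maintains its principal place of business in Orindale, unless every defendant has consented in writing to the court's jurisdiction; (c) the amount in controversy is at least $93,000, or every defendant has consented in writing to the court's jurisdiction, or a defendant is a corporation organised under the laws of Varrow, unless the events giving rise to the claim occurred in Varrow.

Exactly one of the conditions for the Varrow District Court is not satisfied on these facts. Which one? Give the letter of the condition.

The Varrow District Court:
  (a) The amount in controversy is 84,000 dollars, within the $150,000 ceiling. Condition met.
  (b) The corporate defendant(s) have their principal place of business in Sylmont, not Orindale. The proviso offers no rescue either, since no such written consent has been filed. Not satisfied.
  (c) Tansy Logistics is organised under the laws of Varrow, so one alternative holds. Met.
Only condition (b) fails.

(b)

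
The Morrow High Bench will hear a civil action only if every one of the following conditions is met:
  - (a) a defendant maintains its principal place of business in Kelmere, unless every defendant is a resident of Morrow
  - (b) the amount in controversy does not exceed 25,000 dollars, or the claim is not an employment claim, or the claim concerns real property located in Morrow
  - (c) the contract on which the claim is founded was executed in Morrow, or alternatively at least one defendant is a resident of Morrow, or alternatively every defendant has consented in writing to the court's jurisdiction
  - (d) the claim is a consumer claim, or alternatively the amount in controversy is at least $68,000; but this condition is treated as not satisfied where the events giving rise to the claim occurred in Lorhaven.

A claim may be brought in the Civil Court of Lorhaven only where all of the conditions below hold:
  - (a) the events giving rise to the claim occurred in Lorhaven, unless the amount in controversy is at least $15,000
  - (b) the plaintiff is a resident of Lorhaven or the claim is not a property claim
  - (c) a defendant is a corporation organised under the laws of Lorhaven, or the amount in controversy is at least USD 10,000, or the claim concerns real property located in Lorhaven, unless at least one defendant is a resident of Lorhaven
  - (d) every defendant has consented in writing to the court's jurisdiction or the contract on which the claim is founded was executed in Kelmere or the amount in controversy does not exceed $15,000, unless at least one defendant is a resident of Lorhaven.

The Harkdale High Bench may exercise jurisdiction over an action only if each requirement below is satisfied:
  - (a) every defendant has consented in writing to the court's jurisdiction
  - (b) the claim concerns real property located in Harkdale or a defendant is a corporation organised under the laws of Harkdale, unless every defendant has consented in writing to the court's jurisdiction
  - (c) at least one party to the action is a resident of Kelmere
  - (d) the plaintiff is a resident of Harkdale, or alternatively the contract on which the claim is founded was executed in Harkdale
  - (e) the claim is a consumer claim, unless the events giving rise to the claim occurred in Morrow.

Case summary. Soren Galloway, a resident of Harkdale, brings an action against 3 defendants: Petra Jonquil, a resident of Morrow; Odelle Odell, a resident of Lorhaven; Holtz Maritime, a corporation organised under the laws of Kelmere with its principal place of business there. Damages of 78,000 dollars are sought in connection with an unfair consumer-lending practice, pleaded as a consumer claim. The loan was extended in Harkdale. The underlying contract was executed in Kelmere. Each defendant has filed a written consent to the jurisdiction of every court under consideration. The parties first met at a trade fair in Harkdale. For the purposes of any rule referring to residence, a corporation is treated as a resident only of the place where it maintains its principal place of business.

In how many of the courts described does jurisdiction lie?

The Morrow High Bench:
  (a) Holtz Maritime has its principal place of business in Kelmere. Met.
  (b) The claim is a consumer claim, not an employment claim, so one alternative holds. Met.
  (c) Petra Jonquil resides in Morrow, which satisfies one of the alternatives. Met.
  (d) The claim is a consumer claim — that alternative is enough. And the carve-out is inapplicable — the operative events occurred in Harkdale, not Lorhaven. Met.
  → The court has jurisdiction.
The Civil Court of Lorhaven:
  (a) The operative events occurred in Harkdale, not Lorhaven. However, the amount in controversy is USD 78,000, which meets the 15,000 dollars floor, so the 'unless' proviso supplies this condition. Met.
  (b) The claim is a consumer claim, not a property claim, so this disjunct is met. Satisfied.
  (c) The amount in controversy is $78,000, which meets the 10,000 dollars floor, so one alternative holds. Condition met.
  (d) Every defendant has filed written consent, so one alternative holds. Condition met.
  → Jurisdiction lies.
The Harkdale High Bench:
  (a) Every defendant has filed written consent. Met.
  (b) The claim does not concern real property; the corporate defendant(s) are organised in Kelmere, not Harkdale — none of the alternatives is met. However, every defendant has filed written consent, so the 'unless' proviso supplies this condition. Met.
  (c) Holtz Maritime resides in Kelmere. Satisfied.
  (d) The plaintiff resides in Harkdale, so this disjunct is met. Condition met.
  (e) The claim is a consumer claim. Satisfied.
  → The court has jurisdiction.
Courts with jurisdiction: the Morrow High Bench, the Civil Court of Lorhaven, the Harkdale High Bench — 3 in total.

3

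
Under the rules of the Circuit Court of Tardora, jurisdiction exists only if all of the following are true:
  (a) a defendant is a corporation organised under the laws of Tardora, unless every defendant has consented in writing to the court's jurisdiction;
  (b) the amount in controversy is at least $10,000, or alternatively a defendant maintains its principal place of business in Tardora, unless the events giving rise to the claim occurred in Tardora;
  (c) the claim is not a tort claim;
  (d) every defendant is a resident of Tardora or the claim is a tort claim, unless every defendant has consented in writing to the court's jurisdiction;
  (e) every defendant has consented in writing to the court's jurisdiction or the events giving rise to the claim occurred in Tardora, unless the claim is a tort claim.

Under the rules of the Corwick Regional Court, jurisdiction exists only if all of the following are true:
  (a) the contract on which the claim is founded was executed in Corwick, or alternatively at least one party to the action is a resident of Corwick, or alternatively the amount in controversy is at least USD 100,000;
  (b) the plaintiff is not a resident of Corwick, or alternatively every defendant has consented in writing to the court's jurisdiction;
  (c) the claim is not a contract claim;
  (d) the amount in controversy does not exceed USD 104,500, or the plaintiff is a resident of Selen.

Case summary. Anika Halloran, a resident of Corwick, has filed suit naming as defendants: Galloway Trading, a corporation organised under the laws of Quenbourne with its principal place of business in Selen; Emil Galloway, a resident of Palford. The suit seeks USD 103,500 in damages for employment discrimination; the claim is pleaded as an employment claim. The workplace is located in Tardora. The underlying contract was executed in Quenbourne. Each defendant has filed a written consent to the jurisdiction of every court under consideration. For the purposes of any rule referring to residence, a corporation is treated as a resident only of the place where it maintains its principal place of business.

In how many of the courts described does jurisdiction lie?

The Circuit Court of Tardora:
  (a) The corporate defendant(s) are organised in Quenbourne, not Tardora. The proviso rescues it, though: every defendant has filed written consent. Satisfied.
  (b) The amount in controversy is $103,500, which meets the USD 10,000 floor, so this disjunct is met. Satisfied.
  (c) The claim is an employment claim, not a tort claim. Condition met.
  (d) The defendants reside as follows — Galloway Trading in Selen, Emil Galloway in Palford — not all in Tardora; the claim is an employment claim, not a tort claim — none of the alternatives is met. The proviso rescues it, though: every defendant has filed written consent. Satisfied.
  (e) Every defendant has filed written consent, which satisfies one of the alternatives. Condition met.
  → Every requirement is satisfied — jurisdiction.
The Corwick Regional Court:
  (a) Anika Halloran resides in Corwick — that alternative is enough. Met.
  (b) Every defendant has filed written consent, so one alternative holds. Met.
  (c) The claim is an employment claim, not a contract claim. Satisfied.
  (d) The amount in controversy is 103,500 dollars, within the 104,500 dollars ceiling, so this disjunct is met. Condition met.
  → All conditions met; jurisdiction exists.
Courts with jurisdiction: the Circuit Court of Tardora, the Corwick Regional Court — 2 in total.

2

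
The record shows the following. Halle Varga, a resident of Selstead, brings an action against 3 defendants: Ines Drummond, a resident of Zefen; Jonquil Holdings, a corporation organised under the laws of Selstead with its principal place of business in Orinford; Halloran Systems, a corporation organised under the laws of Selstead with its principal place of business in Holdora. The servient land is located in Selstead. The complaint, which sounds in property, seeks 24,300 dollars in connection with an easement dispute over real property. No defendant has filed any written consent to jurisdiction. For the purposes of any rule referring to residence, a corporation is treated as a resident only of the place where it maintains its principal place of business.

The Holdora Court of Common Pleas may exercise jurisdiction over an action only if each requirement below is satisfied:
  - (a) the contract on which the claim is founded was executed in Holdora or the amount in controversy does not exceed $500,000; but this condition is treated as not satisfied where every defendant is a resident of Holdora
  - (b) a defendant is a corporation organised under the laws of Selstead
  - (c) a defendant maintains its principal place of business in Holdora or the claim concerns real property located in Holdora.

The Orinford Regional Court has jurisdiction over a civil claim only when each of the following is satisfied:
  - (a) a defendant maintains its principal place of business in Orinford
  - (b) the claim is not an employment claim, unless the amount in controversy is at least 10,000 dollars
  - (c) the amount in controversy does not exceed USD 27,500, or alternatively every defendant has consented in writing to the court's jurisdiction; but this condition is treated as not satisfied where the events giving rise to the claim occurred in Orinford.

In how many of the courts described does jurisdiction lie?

2

The Holdora Court of Common Pleas:
  (a) The amount in controversy is 24,300 dollars, within the USD 500,000 ceiling — that alternative is enough. The carve-out does not apply: the defendants reside as follows — Ines Drummond in Zefen, Jonquil Holdings in Orinford, Halloran Systems in Holdora — not all in Holdora. Met.
  (b) Jonquil Holdings is organised under the laws of Selstead. Met.
  (c) Halloran Systems has its principal place of business in Holdora — that alternative is enough. Met.
  → Every requirement is satisfied — jurisdiction.
The Orinford Regional Court:
  (a) Jonquil Holdings has its principal place of business in Orinford. Met.
  (b) The claim is a property claim, not an employment claim. Met.
  (c) The amount in controversy is 24,300 dollars, within the 27,500 dollars ceiling — that alternative is enough. The exception is not triggered, since the operative events occurred in Selstead, not Orinford. Met.
  → The court has jurisdiction.
Courts with jurisdiction: the Holdora Court of Common Pleas, the Orinford Regional Court — 2 in total.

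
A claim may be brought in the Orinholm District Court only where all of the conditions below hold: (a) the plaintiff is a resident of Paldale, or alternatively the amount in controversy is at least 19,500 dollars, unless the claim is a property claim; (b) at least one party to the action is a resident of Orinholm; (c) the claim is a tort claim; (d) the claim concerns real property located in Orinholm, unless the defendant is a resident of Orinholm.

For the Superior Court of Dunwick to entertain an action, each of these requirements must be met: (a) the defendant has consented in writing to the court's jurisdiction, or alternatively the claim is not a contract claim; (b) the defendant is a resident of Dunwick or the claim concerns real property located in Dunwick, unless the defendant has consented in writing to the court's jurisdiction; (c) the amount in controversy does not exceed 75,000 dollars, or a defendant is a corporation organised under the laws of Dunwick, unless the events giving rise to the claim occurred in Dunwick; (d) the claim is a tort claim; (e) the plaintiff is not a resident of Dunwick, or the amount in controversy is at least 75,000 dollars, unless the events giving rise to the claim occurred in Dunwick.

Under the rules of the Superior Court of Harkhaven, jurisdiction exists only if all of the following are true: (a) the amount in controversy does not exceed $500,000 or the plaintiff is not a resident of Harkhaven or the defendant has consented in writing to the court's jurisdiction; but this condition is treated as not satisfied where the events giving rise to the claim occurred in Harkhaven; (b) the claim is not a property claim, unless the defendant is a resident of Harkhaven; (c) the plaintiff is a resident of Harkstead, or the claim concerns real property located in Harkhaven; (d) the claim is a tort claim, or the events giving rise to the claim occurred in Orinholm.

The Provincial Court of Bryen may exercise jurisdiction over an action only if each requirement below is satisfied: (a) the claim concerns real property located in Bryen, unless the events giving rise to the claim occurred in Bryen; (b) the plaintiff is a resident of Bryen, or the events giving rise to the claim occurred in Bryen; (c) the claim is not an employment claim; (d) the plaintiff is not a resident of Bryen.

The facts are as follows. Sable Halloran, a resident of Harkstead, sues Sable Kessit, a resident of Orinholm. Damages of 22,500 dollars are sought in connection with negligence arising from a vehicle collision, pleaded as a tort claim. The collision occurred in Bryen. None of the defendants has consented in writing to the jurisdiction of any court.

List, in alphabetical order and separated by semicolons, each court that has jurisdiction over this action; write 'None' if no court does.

the Orinholm District Court; the Provincial Court of Bryen; the Superior Court of Harkhaven

The Orinholm District Court:
  (a) The amount in controversy is 22,500 dollars, which meets the $19,500 floor, so this disjunct is met. Satisfied.
  (b) Sable Kessit resides in Orinholm. Condition met.
  (c) The claim is a tort claim. Satisfied.
  (d) The claim does not concern real property. The proviso rescues it, though: the defendant resides in Orinholm. Satisfied.
  → All conditions met; jurisdiction exists.
The Superior Court of Dunwick:
  (a) The claim is a tort claim, not a contract claim, which satisfies one of the alternatives. Satisfied.
  (b) The defendant resides in Orinholm, not Dunwick; the claim does not concern real property — every alternative fails. Nor does the 'unless' clause help: no such written consent has been filed. Fails.
  (c) The amount in controversy is 22,500 dollars, within the $75,000 ceiling, which satisfies one of the alternatives. Met.
  (d) The claim is a tort claim. Satisfied.
  (e) The plaintiff resides in Harkstead, which is not Dunwick, so this disjunct is met. Satisfied.
  → No jurisdiction.
The Superior Court of Harkhaven:
  (a) The amount in controversy is $22,500, within the USD 500,000 ceiling, which satisfies one of the alternatives. The carve-out does not apply: the operative events occurred in Bryen, not Harkhaven. Met.
  (b) The claim is a tort claim, not a property claim. Met.
  (c) The plaintiff resides in Harkstead, which satisfies one of the alternatives. Condition met.
  (d) The claim is a tort claim, so one alternative holds. Condition met.
  → Jurisdiction lies.
The Provincial Court of Bryen:
  (a) The claim does not concern real property. The proviso rescues it, though: the operative events occurred in Bryen. Condition met.
  (b) The operative events occurred in Bryen, which satisfies one of the alternatives. Met.
  (c) The claim is a tort claim, not an employment claim. Satisfied.
  (d) The plaintiff resides in Harkstead, which is not Bryen. Satisfied.
  → The court has jurisdiction.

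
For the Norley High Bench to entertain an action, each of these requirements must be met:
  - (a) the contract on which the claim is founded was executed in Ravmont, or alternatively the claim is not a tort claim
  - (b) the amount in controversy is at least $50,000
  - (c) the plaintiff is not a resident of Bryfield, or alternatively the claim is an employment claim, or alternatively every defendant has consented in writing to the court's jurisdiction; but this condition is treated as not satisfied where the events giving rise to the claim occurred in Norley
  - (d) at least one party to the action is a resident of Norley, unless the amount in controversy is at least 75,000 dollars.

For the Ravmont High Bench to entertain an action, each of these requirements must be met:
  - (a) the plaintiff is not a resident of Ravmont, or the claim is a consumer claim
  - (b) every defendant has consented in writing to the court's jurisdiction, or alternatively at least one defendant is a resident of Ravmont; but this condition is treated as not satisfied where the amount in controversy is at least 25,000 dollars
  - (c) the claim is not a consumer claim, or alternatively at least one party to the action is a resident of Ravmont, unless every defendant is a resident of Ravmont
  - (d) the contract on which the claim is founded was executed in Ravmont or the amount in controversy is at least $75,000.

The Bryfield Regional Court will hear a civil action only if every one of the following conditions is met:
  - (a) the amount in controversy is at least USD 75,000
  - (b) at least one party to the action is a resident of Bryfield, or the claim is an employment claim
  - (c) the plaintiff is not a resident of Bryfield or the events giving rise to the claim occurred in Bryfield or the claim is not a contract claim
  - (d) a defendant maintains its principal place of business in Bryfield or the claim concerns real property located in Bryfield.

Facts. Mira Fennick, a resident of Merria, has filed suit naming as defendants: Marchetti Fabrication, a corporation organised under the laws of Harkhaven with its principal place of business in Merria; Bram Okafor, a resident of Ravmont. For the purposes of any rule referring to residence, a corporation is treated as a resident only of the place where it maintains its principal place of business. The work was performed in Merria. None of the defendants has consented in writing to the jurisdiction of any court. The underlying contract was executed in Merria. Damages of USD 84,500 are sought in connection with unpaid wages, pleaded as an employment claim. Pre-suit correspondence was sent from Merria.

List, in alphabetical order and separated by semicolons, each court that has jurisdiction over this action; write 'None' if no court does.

The Norley High Bench:
  (a) The claim is an employment claim, not a tort claim, so this disjunct is met. Satisfied.
  (b) The amount in controversy is $84,500, which meets the 50,000 dollars floor. Condition met.
  (c) The plaintiff resides in Merria, which is not Bryfield — that alternative is enough. And the carve-out is inapplicable — the operative events occurred in Merria, not Norley. Met.
  (d) No party resides in Norley. However, the amount in controversy is $84,500, which meets the $75,000 floor, so the 'unless' proviso supplies this condition. Met.
  → Jurisdiction lies.
The Ravmont High Bench:
  (a) The plaintiff resides in Merria, which is not Ravmont, so one alternative holds. Satisfied.
  (b) Bram Okafor resides in Ravmont, which satisfies one of the alternatives. But the amount in controversy is 84,500 dollars, which meets the 25,000 dollars floor, triggering the carve-out and defeating this condition. Not met.
  (c) The claim is an employment claim, not a consumer claim — that alternative is enough. Condition met.
  (d) The amount in controversy is 84,500 dollars, which meets the $75,000 floor, so this disjunct is met. Condition met.
  → The court lacks jurisdiction.
The Bryfield Regional Court:
  (a) The amount in controversy is 84,500 dollars, which meets the 75,000 dollars floor. Met.
  (b) The claim is an employment claim, which satisfies one of the alternatives. Met.
  (c) The plaintiff resides in Merria, which is not Bryfield, so this disjunct is met. Satisfied.
  (d) The corporate defendant(s) have their principal place of business in Merria, not Bryfield; the claim does not concern real property — every alternative fails. Not met.
  → The court lacks jurisdiction.

the Norley High Bench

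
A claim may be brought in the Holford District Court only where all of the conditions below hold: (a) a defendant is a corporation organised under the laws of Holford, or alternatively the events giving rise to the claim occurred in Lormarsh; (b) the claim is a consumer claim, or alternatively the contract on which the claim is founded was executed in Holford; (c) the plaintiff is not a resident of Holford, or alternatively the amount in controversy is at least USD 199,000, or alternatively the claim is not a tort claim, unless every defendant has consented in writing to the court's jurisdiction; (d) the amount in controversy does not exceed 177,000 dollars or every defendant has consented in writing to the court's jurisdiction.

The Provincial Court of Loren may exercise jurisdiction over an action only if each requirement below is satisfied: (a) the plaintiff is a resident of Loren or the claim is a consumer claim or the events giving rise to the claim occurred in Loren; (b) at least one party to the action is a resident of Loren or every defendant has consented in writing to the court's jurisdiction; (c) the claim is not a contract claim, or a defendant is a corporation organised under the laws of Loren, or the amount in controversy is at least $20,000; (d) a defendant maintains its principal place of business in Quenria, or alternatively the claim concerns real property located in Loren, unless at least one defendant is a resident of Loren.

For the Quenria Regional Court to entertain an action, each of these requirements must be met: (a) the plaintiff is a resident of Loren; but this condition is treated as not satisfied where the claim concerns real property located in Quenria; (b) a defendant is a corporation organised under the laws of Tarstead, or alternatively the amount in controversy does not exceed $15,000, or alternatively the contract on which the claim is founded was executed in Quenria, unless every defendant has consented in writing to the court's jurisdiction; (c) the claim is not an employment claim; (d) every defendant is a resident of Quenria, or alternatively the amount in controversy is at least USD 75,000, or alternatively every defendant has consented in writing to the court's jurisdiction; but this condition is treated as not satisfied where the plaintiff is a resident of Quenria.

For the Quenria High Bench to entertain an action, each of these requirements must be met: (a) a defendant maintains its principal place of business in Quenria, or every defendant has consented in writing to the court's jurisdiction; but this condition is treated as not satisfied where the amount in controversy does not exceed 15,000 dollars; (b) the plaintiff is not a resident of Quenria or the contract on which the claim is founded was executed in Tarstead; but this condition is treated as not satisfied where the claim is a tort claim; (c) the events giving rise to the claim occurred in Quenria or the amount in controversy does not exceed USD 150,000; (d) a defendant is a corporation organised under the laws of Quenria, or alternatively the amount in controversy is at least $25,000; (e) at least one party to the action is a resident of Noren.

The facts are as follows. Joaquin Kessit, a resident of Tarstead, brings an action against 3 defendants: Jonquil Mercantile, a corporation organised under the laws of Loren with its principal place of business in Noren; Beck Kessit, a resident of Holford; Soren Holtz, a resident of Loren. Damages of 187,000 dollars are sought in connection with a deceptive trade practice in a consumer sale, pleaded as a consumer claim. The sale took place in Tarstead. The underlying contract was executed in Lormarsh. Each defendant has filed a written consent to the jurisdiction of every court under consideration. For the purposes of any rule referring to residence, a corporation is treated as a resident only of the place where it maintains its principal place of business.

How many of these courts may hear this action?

The Holford District Court:
  (a) The corporate defendant(s) are organised in Loren, not Holford; the operative events occurred in Tarstead, not Lormarsh — no alternative holds. Condition not met.
  (b) The claim is a consumer claim, which satisfies one of the alternatives. Satisfied.
  (c) The plaintiff resides in Tarstead, which is not Holford, so this disjunct is met. Satisfied.
  (d) Every defendant has filed written consent, so one alternative holds. Satisfied.
  → Not every requirement is met — no jurisdiction.
The Provincial Court of Loren:
  (a) The claim is a consumer claim, so one alternative holds. Met.
  (b) Soren Holtz resides in Loren, which satisfies one of the alternatives. Met.
  (c) The claim is a consumer claim, not a contract claim, which satisfies one of the alternatives. Met.
  (d) The corporate defendant(s) have their principal place of business in Noren, not Quenria; the claim does not concern real property — none of the alternatives is met. The proviso rescues it, though: Soren Holtz resides in Loren. Met.
  → All conditions met; jurisdiction exists.
The Quenria Regional Court:
  (a) The plaintiff resides in Tarstead, not Loren. Not satisfied.
  (b) The corporate defendant(s) are organised in Loren, not Tarstead; the amount in controversy is 187,000 dollars, above the $15,000 ceiling; the contract was executed in Lormarsh, not Quenria — none of the alternatives is met. But every defendant has filed written consent, and the 'unless' clause therefore excuses the requirement. Condition met.
  (c) The claim is a consumer claim, not an employment claim. Satisfied.
  (d) The amount in controversy is USD 187,000, which meets the $75,000 floor, which satisfies one of the alternatives. The exception is not triggered, since the plaintiff resides in Tarstead, not Quenria. Condition met.
  → Not every requirement is met — no jurisdiction.
The Quenria High Bench:
  (a) Every defendant has filed written consent, so one alternative holds. And the carve-out is inapplicable — the amount in controversy is USD 187,000, above the $15,000 ceiling. Satisfied.
  (b) The plaintiff resides in Tarstead, which is not Quenria, so this disjunct is met. The exception is not triggered, since the claim is a consumer claim, not a tort claim. Condition met.
  (c) The operative events occurred in Tarstead, not Quenria; the amount in controversy is USD 187,000, above the 150,000 dollars ceiling — none of the alternatives is met. Not met.
  (d) The amount in controversy is 187,000 dollars, which meets the $25,000 floor, so one alternative holds. Satisfied.
  (e) Jonquil Mercantile resides in Noren. Satisfied.
  → Not every requirement is met — no jurisdiction.
Courts with jurisdiction: the Provincial Court of Loren — 1 in total.

1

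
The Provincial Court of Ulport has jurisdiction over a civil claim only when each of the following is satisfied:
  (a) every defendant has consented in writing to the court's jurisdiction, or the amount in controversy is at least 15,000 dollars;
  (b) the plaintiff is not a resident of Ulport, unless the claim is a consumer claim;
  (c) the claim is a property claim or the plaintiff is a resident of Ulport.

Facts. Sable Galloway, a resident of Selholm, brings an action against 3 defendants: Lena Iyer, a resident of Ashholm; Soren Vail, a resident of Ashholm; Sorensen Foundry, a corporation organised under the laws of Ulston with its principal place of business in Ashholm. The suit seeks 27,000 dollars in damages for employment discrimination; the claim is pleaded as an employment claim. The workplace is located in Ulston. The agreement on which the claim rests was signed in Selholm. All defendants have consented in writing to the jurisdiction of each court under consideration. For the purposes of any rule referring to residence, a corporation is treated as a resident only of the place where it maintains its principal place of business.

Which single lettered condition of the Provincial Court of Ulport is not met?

(c)

The Provincial Court of Ulport:
  (a) Every defendant has filed written consent — that alternative is enough. Satisfied.
  (b) The plaintiff resides in Selholm, which is not Ulport. Met.
  (c) The claim is an employment claim, not a property claim; the plaintiff resides in Selholm, not Ulport — no alternative holds. Not met.
Only condition (c) fails.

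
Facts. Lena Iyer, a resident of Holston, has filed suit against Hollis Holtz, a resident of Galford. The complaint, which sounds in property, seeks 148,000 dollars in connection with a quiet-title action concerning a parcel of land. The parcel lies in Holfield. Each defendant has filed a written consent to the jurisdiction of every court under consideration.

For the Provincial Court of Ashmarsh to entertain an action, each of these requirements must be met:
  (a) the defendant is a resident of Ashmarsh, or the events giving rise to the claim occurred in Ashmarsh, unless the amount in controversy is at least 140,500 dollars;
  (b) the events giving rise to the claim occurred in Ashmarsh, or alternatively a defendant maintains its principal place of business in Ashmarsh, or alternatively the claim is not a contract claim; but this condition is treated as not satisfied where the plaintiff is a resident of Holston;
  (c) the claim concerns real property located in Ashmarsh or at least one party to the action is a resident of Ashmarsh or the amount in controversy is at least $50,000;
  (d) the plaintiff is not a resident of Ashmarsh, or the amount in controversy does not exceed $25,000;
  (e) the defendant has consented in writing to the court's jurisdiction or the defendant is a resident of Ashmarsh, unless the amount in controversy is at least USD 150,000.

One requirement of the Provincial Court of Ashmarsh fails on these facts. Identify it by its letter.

The Provincial Court of Ashmarsh:
  (a) The defendant resides in Galford, not Ashmarsh; the operative events occurred in Holfield, not Ashmarsh — every alternative fails. However, the amount in controversy is $148,000, which meets the $140,500 floor, so the 'unless' proviso supplies this condition. Satisfied.
  (b) The claim is a property claim, not a contract claim, so one alternative holds. However, the plaintiff resides in Holston, which falls within the stated exception and so defeats the condition. Not satisfied.
  (c) The amount in controversy is $148,000, which meets the USD 50,000 floor, which satisfies one of the alternatives. Satisfied.
  (d) The plaintiff resides in Holston, which is not Ashmarsh — that alternative is enough. Met.
  (e) Every defendant has filed written consent, which satisfies one of the alternatives. Satisfied.
Only condition (b) fails.

(b)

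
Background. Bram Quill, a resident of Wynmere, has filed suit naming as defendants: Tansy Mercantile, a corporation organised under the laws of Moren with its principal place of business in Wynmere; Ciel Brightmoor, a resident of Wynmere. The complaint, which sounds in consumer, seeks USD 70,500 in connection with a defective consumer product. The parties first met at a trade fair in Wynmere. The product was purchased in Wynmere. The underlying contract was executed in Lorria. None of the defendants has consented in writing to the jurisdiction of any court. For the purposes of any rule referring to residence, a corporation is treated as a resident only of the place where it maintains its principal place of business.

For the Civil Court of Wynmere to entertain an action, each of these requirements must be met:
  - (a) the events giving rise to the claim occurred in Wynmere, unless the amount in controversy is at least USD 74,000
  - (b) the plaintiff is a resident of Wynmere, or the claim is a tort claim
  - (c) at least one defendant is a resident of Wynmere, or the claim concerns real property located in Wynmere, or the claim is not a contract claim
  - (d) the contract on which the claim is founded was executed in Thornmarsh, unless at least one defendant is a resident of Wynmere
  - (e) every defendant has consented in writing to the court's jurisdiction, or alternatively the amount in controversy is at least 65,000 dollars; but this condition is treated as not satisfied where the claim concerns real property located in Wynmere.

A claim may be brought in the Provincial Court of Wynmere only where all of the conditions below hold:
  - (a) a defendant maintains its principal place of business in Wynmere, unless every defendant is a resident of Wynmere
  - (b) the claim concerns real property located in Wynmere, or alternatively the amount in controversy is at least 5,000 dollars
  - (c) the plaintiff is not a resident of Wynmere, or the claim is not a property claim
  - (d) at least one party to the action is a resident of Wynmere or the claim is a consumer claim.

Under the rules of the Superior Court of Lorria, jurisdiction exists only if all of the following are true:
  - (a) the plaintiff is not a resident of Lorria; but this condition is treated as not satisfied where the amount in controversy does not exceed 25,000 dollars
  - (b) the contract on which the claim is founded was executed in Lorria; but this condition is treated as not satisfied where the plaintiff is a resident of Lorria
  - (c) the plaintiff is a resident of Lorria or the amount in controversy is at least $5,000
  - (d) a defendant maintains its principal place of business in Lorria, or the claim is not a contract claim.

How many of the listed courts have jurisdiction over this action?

3

The Civil Court of Wynmere:
  (a) The operative events occurred in Wynmere. Met.
  (b) The plaintiff resides in Wynmere, so this disjunct is met. Condition met.
  (c) Tansy Mercantile resides in Wynmere, so this disjunct is met. Satisfied.
  (d) The contract was executed in Lorria, not Thornmarsh. But Tansy Mercantile resides in Wynmere, and the 'unless' clause therefore excuses the requirement. Condition met.
  (e) The amount in controversy is 70,500 dollars, which meets the USD 65,000 floor, so this disjunct is met. And the carve-out is inapplicable — the claim does not concern real property. Met.
  → All conditions met; jurisdiction exists.
The Provincial Court of Wynmere:
  (a) Tansy Mercantile has its principal place of business in Wynmere. Satisfied.
  (b) The amount in controversy is $70,500, which meets the USD 5,000 floor, so one alternative holds. Satisfied.
  (c) The claim is a consumer claim, not a property claim — that alternative is enough. Met.
  (d) Bram Quill resides in Wynmere, so one alternative holds. Met.
  → Jurisdiction lies.
The Superior Court of Lorria:
  (a) The plaintiff resides in Wynmere, which is not Lorria. The exception is not triggered, since the amount in controversy is $70,500, above the 25,000 dollars ceiling. Condition met.
  (b) The contract was executed in Lorria. The carve-out does not apply: the plaintiff resides in Wynmere, not Lorria. Met.
  (c) The amount in controversy is USD 70,500, which meets the USD 5,000 floor, which satisfies one of the alternatives. Condition met.
  (d) The claim is a consumer claim, not a contract claim, so one alternative holds. Condition met.
  → Every requirement is satisfied — jurisdiction.
Courts with jurisdiction: the Civil Court of Wynmere, the Provincial Court of Wynmere, the Superior Court of Lorria — 3 in total.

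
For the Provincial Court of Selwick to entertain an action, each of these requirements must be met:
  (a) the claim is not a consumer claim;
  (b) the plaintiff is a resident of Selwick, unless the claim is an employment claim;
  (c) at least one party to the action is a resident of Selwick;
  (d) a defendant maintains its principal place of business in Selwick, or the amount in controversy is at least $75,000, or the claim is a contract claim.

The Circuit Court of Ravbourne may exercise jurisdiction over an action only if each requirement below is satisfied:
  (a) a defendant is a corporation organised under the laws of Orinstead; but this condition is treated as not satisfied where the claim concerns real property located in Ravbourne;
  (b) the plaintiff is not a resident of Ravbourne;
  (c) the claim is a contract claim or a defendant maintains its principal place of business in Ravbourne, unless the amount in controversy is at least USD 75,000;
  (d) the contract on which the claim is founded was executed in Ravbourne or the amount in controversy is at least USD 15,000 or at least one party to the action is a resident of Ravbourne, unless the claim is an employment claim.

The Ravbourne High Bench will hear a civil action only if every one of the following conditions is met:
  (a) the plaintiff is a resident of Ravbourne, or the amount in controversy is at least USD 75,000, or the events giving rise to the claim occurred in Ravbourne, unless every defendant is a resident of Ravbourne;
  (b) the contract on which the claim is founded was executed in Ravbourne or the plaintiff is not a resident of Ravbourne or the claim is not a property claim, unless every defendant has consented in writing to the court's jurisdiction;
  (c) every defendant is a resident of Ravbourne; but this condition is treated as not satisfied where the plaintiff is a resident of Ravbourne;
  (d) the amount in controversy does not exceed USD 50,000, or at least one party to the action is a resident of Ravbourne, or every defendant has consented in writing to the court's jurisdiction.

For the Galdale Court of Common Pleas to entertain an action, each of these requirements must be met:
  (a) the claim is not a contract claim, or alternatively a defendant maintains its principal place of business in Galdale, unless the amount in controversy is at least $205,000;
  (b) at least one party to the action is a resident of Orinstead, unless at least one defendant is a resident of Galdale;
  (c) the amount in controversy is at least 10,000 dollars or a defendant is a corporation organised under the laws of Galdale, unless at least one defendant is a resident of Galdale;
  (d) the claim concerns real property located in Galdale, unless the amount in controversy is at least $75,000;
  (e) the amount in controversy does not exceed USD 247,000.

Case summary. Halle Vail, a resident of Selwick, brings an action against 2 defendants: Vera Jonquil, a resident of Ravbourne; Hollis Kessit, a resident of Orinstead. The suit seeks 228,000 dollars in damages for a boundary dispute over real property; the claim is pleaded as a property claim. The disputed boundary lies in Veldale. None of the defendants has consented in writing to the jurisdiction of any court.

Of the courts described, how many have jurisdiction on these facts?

2

The Provincial Court of Selwick:
  (a) The claim is a property claim, not a consumer claim. Satisfied.
  (b) The plaintiff resides in Selwick. Satisfied.
  (c) Halle Vail resides in Selwick. Condition met.
  (d) The amount in controversy is 228,000 dollars, which meets the USD 75,000 floor — that alternative is enough. Condition met.
  → Jurisdiction lies.
The Circuit Court of Ravbourne:
  (a) No defendant is a corporation. Not met.
  (b) The plaintiff resides in Selwick, which is not Ravbourne. Met.
  (c) The claim is a property claim, not a contract claim; no defendant is a corporation — none of the alternatives is met. The proviso rescues it, though: the amount in controversy is $228,000, which meets the 75,000 dollars floor. Met.
  (d) The amount in controversy is USD 228,000, which meets the USD 15,000 floor — that alternative is enough. Condition met.
  → The court lacks jurisdiction.
The Ravbourne High Bench:
  (a) The amount in controversy is USD 228,000, which meets the 75,000 dollars floor, so one alternative holds. Met.
  (b) The plaintiff resides in Selwick, which is not Ravbourne, so this disjunct is met. Condition met.
  (c) The defendants reside as follows — Vera Jonquil in Ravbourne, Hollis Kessit in Orinstead — not all in Ravbourne. Not satisfied.
  (d) Vera Jonquil resides in Ravbourne, so one alternative holds. Condition met.
  → The court lacks jurisdiction.
The Galdale Court of Common Pleas:
  (a) The claim is a property claim, not a contract claim — that alternative is enough. Satisfied.
  (b) Hollis Kessit resides in Orinstead. Condition met.
  (c) The amount in controversy is $228,000, which meets the 10,000 dollars floor, which satisfies one of the alternatives. Condition met.
  (d) The property lies in Veldale, not Galdale. The proviso rescues it, though: the amount in controversy is $228,000, which meets the 75,000 dollars floor. Satisfied.
  (e) The amount in controversy is USD 228,000, within the $247,000 ceiling. Met.
  → The court has jurisdiction.
Courts with jurisdiction: the Provincial Court of Selwick, the Galdale Court of Common Pleas — 2 in total.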